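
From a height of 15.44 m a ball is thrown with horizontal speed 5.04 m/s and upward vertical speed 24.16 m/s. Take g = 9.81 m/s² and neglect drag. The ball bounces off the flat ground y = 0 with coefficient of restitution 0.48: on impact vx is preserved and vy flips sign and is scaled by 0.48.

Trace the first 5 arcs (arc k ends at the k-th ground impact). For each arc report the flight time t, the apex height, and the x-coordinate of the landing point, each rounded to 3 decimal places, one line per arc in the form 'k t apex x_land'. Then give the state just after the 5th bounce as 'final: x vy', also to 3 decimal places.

Arc 1: start y=15.440, vy=24.160 → t=5.498, apex=45.191, x_land=27.710, impact vy=-29.776
  bounce: vy ← 0.48·29.776 = 14.293
Arc 2: start y=0.000, vy=14.293 → t=2.914, apex=10.412, x_land=42.397, impact vy=-14.293
  bounce: vy ← 0.48·14.293 = 6.860
Arc 3: start y=0.000, vy=6.860 → t=1.399, apex=2.399, x_land=49.446, impact vy=-6.860
  bounce: vy ← 0.48·6.860 = 3.293
Arc 4: start y=0.000, vy=3.293 → t=0.671, apex=0.553, x_land=52.830, impact vy=-3.293
  bounce: vy ← 0.48·3.293 = 1.581
Arc 5: start y=0.000, vy=1.581 → t=0.322, apex=0.127, x_land=54.454, impact vy=-1.581
  bounce: vy ← 0.48·1.581 = 0.759

1 5.498 45.191 27.710
2 2.914 10.412 42.397
3 1.399 2.399 49.446
4 0.671 0.553 52.830
5 0.322 0.127 54.454
final: 54.454 0.759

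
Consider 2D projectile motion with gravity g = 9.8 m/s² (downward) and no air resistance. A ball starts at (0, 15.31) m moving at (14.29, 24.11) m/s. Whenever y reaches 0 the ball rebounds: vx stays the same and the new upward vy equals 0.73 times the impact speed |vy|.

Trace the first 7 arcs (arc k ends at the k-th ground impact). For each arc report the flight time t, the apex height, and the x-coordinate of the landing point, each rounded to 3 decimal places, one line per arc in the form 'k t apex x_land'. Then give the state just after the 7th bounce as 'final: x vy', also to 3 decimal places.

1 5.490 44.968 78.446
2 4.423 23.963 141.649
3 3.229 12.770 187.787
4 2.357 6.805 221.468
5 1.721 3.626 246.055
6 1.256 1.933 264.004
7 0.917 1.030 277.106
final: 277.106 3.280

Arc 1: start y=15.310, vy=24.110 → t=5.490, apex=44.968, x_land=78.446, impact vy=-29.688
  bounce: vy ← 0.73·29.688 = 21.672
Arc 2: start y=0.000, vy=21.672 → t=4.423, apex=23.963, x_land=141.649, impact vy=-21.672
  bounce: vy ← 0.73·21.672 = 15.821
Arc 3: start y=0.000, vy=15.821 → t=3.229, apex=12.770, x_land=187.787, impact vy=-15.821
  bounce: vy ← 0.73·15.821 = 11.549
Arc 4: start y=0.000, vy=11.549 → t=2.357, apex=6.805, x_land=221.468, impact vy=-11.549
  bounce: vy ← 0.73·11.549 = 8.431
Arc 5: start y=0.000, vy=8.431 → t=1.721, apex=3.626, x_land=246.055, impact vy=-8.431
  bounce: vy ← 0.73·8.431 = 6.155
Arc 6: start y=0.000, vy=6.155 → t=1.256, apex=1.933, x_land=264.004, impact vy=-6.155
  bounce: vy ← 0.73·6.155 = 4.493
Arc 7: start y=0.000, vy=4.493 → t=0.917, apex=1.030, x_land=277.106, impact vy=-4.493
  bounce: vy ← 0.73·4.493 = 3.280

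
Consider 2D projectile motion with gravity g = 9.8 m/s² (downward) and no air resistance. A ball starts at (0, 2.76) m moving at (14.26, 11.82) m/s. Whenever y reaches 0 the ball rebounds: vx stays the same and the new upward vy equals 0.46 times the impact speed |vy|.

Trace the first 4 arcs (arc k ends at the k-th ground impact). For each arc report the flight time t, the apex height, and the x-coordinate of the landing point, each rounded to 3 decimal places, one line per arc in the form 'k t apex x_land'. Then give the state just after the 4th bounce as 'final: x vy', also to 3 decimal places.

1 2.627 9.888 37.457
2 1.307 2.092 56.093
3 0.601 0.443 64.666
4 0.277 0.094 68.610
final: 68.610 0.623

Arc 1: start y=2.760, vy=11.820 → t=2.627, apex=9.888, x_land=37.457, impact vy=-13.922
  bounce: vy ← 0.46·13.922 = 6.404
Arc 2: start y=0.000, vy=6.404 → t=1.307, apex=2.092, x_land=56.093, impact vy=-6.404
  bounce: vy ← 0.46·6.404 = 2.946
Arc 3: start y=0.000, vy=2.946 → t=0.601, apex=0.443, x_land=64.666, impact vy=-2.946
  bounce: vy ← 0.46·2.946 = 1.355
Arc 4: start y=0.000, vy=1.355 → t=0.277, apex=0.094, x_land=68.610, impact vy=-1.355
  bounce: vy ← 0.46·1.355 = 0.623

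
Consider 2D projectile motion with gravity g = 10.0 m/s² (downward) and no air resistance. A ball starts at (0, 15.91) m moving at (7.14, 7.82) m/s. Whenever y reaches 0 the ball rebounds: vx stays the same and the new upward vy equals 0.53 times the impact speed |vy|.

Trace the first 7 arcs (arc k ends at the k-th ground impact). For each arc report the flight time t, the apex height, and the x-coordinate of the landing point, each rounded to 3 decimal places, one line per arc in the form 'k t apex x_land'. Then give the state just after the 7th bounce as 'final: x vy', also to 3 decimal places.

1 2.730 18.968 19.490
2 2.065 5.328 34.231
3 1.094 1.497 42.044
4 0.580 0.420 46.184
5 0.307 0.118 48.379
6 0.163 0.033 49.542
7 0.086 0.009 50.159
final: 50.159 0.229

Arc 1: start y=15.910, vy=7.820 → t=2.730, apex=18.968, x_land=19.490, impact vy=-19.477
  bounce: vy ← 0.53·19.477 = 10.323
Arc 2: start y=0.000, vy=10.323 → t=2.065, apex=5.328, x_land=34.231, impact vy=-10.323
  bounce: vy ← 0.53·10.323 = 5.471
Arc 3: start y=0.000, vy=5.471 → t=1.094, apex=1.497, x_land=42.044, impact vy=-5.471
  bounce: vy ← 0.53·5.471 = 2.900
Arc 4: start y=0.000, vy=2.900 → t=0.580, apex=0.420, x_land=46.184, impact vy=-2.900
  bounce: vy ← 0.53·2.900 = 1.537
Arc 5: start y=0.000, vy=1.537 → t=0.307, apex=0.118, x_land=48.379, impact vy=-1.537
  bounce: vy ← 0.53·1.537 = 0.815
Arc 6: start y=0.000, vy=0.815 → t=0.163, apex=0.033, x_land=49.542, impact vy=-0.815
  bounce: vy ← 0.53·0.815 = 0.432
Arc 7: start y=0.000, vy=0.432 → t=0.086, apex=0.009, x_land=50.159, impact vy=-0.432
  bounce: vy ← 0.53·0.432 = 0.229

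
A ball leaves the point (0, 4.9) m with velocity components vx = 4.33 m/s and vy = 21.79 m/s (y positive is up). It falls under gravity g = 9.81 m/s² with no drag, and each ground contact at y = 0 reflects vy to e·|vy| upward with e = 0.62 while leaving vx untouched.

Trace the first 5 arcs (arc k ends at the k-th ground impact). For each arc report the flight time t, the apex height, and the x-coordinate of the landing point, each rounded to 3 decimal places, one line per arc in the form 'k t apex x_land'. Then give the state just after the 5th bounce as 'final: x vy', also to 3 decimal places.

1 4.657 29.100 20.164
2 3.020 11.186 33.242
3 1.873 4.300 41.351
4 1.161 1.653 46.378
5 0.720 0.635 49.495
final: 49.495 2.189

Arc 1: start y=4.900, vy=21.790 → t=4.657, apex=29.100, x_land=20.164, impact vy=-23.894
  bounce: vy ← 0.62·23.894 = 14.815
Arc 2: start y=0.000, vy=14.815 → t=3.020, apex=11.186, x_land=33.242, impact vy=-14.815
  bounce: vy ← 0.62·14.815 = 9.185
Arc 3: start y=0.000, vy=9.185 → t=1.873, apex=4.300, x_land=41.351, impact vy=-9.185
  bounce: vy ← 0.62·9.185 = 5.695
Arc 4: start y=0.000, vy=5.695 → t=1.161, apex=1.653, x_land=46.378, impact vy=-5.695
  bounce: vy ← 0.62·5.695 = 3.531
Arc 5: start y=0.000, vy=3.531 → t=0.720, apex=0.635, x_land=49.495, impact vy=-3.531
  bounce: vy ← 0.62·3.531 = 2.189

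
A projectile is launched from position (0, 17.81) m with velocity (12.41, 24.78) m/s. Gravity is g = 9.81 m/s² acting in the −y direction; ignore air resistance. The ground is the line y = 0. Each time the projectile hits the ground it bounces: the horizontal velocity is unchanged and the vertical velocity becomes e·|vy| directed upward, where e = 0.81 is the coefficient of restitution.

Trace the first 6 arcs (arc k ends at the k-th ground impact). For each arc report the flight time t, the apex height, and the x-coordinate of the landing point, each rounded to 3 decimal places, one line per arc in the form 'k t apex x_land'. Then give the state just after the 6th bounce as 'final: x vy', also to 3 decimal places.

1 5.690 49.107 70.614
2 5.126 32.219 134.226
3 4.152 21.139 185.752
4 3.363 13.869 227.488
5 2.724 9.100 261.294
6 2.207 5.970 288.677
final: 288.677 8.767

Arc 1: start y=17.810, vy=24.780 → t=5.690, apex=49.107, x_land=70.614, impact vy=-31.040
  bounce: vy ← 0.81·31.040 = 25.142
Arc 2: start y=0.000, vy=25.142 → t=5.126, apex=32.219, x_land=134.226, impact vy=-25.142
  bounce: vy ← 0.81·25.142 = 20.365
Arc 3: start y=0.000, vy=20.365 → t=4.152, apex=21.139, x_land=185.752, impact vy=-20.365
  bounce: vy ← 0.81·20.365 = 16.496
Arc 4: start y=0.000, vy=16.496 → t=3.363, apex=13.869, x_land=227.488, impact vy=-16.496
  bounce: vy ← 0.81·16.496 = 13.362
Arc 5: start y=0.000, vy=13.362 → t=2.724, apex=9.100, x_land=261.294, impact vy=-13.362
  bounce: vy ← 0.81·13.362 = 10.823
Arc 6: start y=0.000, vy=10.823 → t=2.207, apex=5.970, x_land=288.677, impact vy=-10.823
  bounce: vy ← 0.81·10.823 = 8.767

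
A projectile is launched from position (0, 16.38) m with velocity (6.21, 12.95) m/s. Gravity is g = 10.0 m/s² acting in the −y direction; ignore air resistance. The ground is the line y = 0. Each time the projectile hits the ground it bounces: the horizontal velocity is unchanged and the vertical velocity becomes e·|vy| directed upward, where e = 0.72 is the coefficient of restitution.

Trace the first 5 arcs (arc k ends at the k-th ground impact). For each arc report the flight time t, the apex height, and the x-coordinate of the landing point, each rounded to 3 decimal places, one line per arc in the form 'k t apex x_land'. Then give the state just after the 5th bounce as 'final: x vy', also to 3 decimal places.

Arc 1: start y=16.380, vy=12.950 → t=3.521, apex=24.765, x_land=21.863, impact vy=-22.255
  bounce: vy ← 0.72·22.255 = 16.024
Arc 2: start y=0.000, vy=16.024 → t=3.205, apex=12.838, x_land=41.764, impact vy=-16.024
  bounce: vy ← 0.72·16.024 = 11.537
Arc 3: start y=0.000, vy=11.537 → t=2.307, apex=6.655, x_land=56.093, impact vy=-11.537
  bounce: vy ← 0.72·11.537 = 8.307
Arc 4: start y=0.000, vy=8.307 → t=1.661, apex=3.450, x_land=66.410, impact vy=-8.307
  bounce: vy ← 0.72·8.307 = 5.981
Arc 5: start y=0.000, vy=5.981 → t=1.196, apex=1.789, x_land=73.839, impact vy=-5.981
  bounce: vy ← 0.72·5.981 = 4.306

1 3.521 24.765 21.863
2 3.205 12.838 41.764
3 2.307 6.655 56.093
4 1.661 3.450 66.410
5 1.196 1.789 73.839
final: 73.839 4.306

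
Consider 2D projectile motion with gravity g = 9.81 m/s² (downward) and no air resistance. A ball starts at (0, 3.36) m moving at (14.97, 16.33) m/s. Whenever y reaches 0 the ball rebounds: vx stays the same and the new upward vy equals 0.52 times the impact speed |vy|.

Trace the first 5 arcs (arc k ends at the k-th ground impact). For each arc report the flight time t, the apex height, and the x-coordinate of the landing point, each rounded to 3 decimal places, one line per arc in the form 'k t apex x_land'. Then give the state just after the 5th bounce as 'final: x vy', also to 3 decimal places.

1 3.524 16.952 52.749
2 1.933 4.584 81.692
3 1.005 1.239 96.742
4 0.523 0.335 104.569
5 0.272 0.091 108.638
final: 108.638 0.693

Arc 1: start y=3.360, vy=16.330 → t=3.524, apex=16.952, x_land=52.749, impact vy=-18.237
  bounce: vy ← 0.52·18.237 = 9.483
Arc 2: start y=0.000, vy=9.483 → t=1.933, apex=4.584, x_land=81.692, impact vy=-9.483
  bounce: vy ← 0.52·9.483 = 4.931
Arc 3: start y=0.000, vy=4.931 → t=1.005, apex=1.239, x_land=96.742, impact vy=-4.931
  bounce: vy ← 0.52·4.931 = 2.564
Arc 4: start y=0.000, vy=2.564 → t=0.523, apex=0.335, x_land=104.569, impact vy=-2.564
  bounce: vy ← 0.52·2.564 = 1.333
Arc 5: start y=0.000, vy=1.333 → t=0.272, apex=0.091, x_land=108.638, impact vy=-1.333
  bounce: vy ← 0.52·1.333 = 0.693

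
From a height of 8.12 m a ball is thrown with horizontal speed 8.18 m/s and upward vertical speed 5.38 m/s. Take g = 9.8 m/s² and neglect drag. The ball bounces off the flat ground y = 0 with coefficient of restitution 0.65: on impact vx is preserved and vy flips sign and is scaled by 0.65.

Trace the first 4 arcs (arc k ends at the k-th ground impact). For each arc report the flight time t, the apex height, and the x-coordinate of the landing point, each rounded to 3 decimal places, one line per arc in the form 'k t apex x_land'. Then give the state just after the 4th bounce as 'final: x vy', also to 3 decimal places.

1 1.948 9.597 15.938
2 1.819 4.055 30.820
3 1.183 1.713 40.494
4 0.769 0.724 46.781
final: 46.781 2.448

Arc 1: start y=8.120, vy=5.380 → t=1.948, apex=9.597, x_land=15.938, impact vy=-13.715
  bounce: vy ← 0.65·13.715 = 8.915
Arc 2: start y=0.000, vy=8.915 → t=1.819, apex=4.055, x_land=30.820, impact vy=-8.915
  bounce: vy ← 0.65·8.915 = 5.795
Arc 3: start y=0.000, vy=5.795 → t=1.183, apex=1.713, x_land=40.494, impact vy=-5.795
  bounce: vy ← 0.65·5.795 = 3.766
Arc 4: start y=0.000, vy=3.766 → t=0.769, apex=0.724, x_land=46.781, impact vy=-3.766
  bounce: vy ← 0.65·3.766 = 2.448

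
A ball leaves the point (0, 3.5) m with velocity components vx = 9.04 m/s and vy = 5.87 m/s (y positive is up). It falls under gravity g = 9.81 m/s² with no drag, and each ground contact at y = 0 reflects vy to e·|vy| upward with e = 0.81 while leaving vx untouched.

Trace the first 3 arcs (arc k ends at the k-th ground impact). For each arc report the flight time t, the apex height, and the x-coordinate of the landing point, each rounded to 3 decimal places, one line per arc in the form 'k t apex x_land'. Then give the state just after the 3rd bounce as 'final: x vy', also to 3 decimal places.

Arc 1: start y=3.500, vy=5.870 → t=1.634, apex=5.256, x_land=14.767, impact vy=-10.155
  bounce: vy ← 0.81·10.155 = 8.226
Arc 2: start y=0.000, vy=8.226 → t=1.677, apex=3.449, x_land=29.927, impact vy=-8.226
  bounce: vy ← 0.81·8.226 = 6.663
Arc 3: start y=0.000, vy=6.663 → t=1.358, apex=2.263, x_land=42.207, impact vy=-6.663
  bounce: vy ← 0.81·6.663 = 5.397

1 1.634 5.256 14.767
2 1.677 3.449 29.927
3 1.358 2.263 42.207
final: 42.207 5.397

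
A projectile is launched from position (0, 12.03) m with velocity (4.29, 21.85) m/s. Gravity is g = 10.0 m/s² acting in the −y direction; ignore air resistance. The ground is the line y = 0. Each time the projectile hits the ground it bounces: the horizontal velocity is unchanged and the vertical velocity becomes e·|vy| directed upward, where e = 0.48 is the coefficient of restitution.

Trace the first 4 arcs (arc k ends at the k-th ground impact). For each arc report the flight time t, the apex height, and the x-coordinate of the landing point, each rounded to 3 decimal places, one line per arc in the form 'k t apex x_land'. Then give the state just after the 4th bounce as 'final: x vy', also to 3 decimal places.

Arc 1: start y=12.030, vy=21.850 → t=4.865, apex=35.901, x_land=20.869, impact vy=-26.796
  bounce: vy ← 0.48·26.796 = 12.862
Arc 2: start y=0.000, vy=12.862 → t=2.572, apex=8.272, x_land=31.905, impact vy=-12.862
  bounce: vy ← 0.48·12.862 = 6.174
Arc 3: start y=0.000, vy=6.174 → t=1.235, apex=1.906, x_land=37.202, impact vy=-6.174
  bounce: vy ← 0.48·6.174 = 2.963
Arc 4: start y=0.000, vy=2.963 → t=0.593, apex=0.439, x_land=39.744, impact vy=-2.963
  bounce: vy ← 0.48·2.963 = 1.422

1 4.865 35.901 20.869
2 2.572 8.272 31.905
3 1.235 1.906 37.202
4 0.593 0.439 39.744
final: 39.744 1.422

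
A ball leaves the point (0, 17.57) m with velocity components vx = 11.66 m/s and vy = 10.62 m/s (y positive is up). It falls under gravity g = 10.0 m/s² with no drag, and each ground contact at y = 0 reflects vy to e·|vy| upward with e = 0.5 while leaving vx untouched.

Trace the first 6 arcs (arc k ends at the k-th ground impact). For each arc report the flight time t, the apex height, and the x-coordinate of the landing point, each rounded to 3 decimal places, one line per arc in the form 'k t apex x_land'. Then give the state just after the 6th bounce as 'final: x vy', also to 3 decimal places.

Arc 1: start y=17.570, vy=10.620 → t=3.216, apex=23.209, x_land=37.504, impact vy=-21.545
  bounce: vy ← 0.5·21.545 = 10.772
Arc 2: start y=0.000, vy=10.772 → t=2.154, apex=5.802, x_land=62.626, impact vy=-10.772
  bounce: vy ← 0.5·10.772 = 5.386
Arc 3: start y=0.000, vy=5.386 → t=1.077, apex=1.451, x_land=75.186, impact vy=-5.386
  bounce: vy ← 0.5·5.386 = 2.693
Arc 4: start y=0.000, vy=2.693 → t=0.539, apex=0.363, x_land=81.467, impact vy=-2.693
  bounce: vy ← 0.5·2.693 = 1.347
Arc 5: start y=0.000, vy=1.347 → t=0.269, apex=0.091, x_land=84.607, impact vy=-1.347
  bounce: vy ← 0.5·1.347 = 0.673
Arc 6: start y=0.000, vy=0.673 → t=0.135, apex=0.023, x_land=86.177, impact vy=-0.673
  bounce: vy ← 0.5·0.673 = 0.337

1 3.216 23.209 37.504
2 2.154 5.802 62.626
3 1.077 1.451 75.186
4 0.539 0.363 81.467
5 0.269 0.091 84.607
6 0.135 0.023 86.177
final: 86.177 0.337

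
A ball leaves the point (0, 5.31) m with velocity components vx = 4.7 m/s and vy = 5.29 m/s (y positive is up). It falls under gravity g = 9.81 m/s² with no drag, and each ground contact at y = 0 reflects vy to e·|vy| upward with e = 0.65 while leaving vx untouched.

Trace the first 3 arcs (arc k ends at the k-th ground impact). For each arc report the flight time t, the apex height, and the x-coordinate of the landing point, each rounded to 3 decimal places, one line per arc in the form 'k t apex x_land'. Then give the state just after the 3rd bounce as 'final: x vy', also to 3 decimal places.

Arc 1: start y=5.310, vy=5.290 → t=1.711, apex=6.736, x_land=8.042, impact vy=-11.496
  bounce: vy ← 0.65·11.496 = 7.473
Arc 2: start y=0.000, vy=7.473 → t=1.523, apex=2.846, x_land=15.203, impact vy=-7.473
  bounce: vy ← 0.65·7.473 = 4.857
Arc 3: start y=0.000, vy=4.857 → t=0.990, apex=1.202, x_land=19.857, impact vy=-4.857
  bounce: vy ← 0.65·4.857 = 3.157

1 1.711 6.736 8.042
2 1.523 2.846 15.203
3 0.990 1.202 19.857
final: 19.857 3.157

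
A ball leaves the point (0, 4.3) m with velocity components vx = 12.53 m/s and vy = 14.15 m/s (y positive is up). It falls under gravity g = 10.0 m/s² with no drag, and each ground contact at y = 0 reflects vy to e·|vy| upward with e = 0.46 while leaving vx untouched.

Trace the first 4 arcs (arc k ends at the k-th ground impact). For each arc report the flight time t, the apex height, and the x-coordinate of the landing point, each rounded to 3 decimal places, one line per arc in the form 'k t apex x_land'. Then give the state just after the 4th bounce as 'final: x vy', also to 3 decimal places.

1 3.107 14.311 38.928
2 1.556 3.028 58.431
3 0.716 0.641 67.402
4 0.329 0.136 71.529
final: 71.529 0.758

Arc 1: start y=4.300, vy=14.150 → t=3.107, apex=14.311, x_land=38.928, impact vy=-16.918
  bounce: vy ← 0.46·16.918 = 7.782
Arc 2: start y=0.000, vy=7.782 → t=1.556, apex=3.028, x_land=58.431, impact vy=-7.782
  bounce: vy ← 0.46·7.782 = 3.580
Arc 3: start y=0.000, vy=3.580 → t=0.716, apex=0.641, x_land=67.402, impact vy=-3.580
  bounce: vy ← 0.46·3.580 = 1.647
Arc 4: start y=0.000, vy=1.647 → t=0.329, apex=0.136, x_land=71.529, impact vy=-1.647
  bounce: vy ← 0.46·1.647 = 0.758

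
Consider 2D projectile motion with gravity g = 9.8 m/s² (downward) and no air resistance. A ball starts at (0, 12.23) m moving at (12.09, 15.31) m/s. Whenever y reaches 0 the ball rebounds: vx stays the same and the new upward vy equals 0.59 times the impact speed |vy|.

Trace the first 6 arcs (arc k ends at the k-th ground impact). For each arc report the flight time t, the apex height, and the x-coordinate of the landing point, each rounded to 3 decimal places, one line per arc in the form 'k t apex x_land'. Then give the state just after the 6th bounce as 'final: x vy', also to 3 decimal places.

1 3.784 24.189 45.749
2 2.622 8.420 77.447
3 1.547 2.931 96.148
4 0.913 1.020 107.182
5 0.538 0.355 113.691
6 0.318 0.124 117.532
final: 117.532 0.918

Arc 1: start y=12.230, vy=15.310 → t=3.784, apex=24.189, x_land=45.749, impact vy=-21.774
  bounce: vy ← 0.59·21.774 = 12.847
Arc 2: start y=0.000, vy=12.847 → t=2.622, apex=8.420, x_land=77.447, impact vy=-12.847
  bounce: vy ← 0.59·12.847 = 7.580
Arc 3: start y=0.000, vy=7.580 → t=1.547, apex=2.931, x_land=96.148, impact vy=-7.580
  bounce: vy ← 0.59·7.580 = 4.472
Arc 4: start y=0.000, vy=4.472 → t=0.913, apex=1.020, x_land=107.182, impact vy=-4.472
  bounce: vy ← 0.59·4.472 = 2.638
Arc 5: start y=0.000, vy=2.638 → t=0.538, apex=0.355, x_land=113.691, impact vy=-2.638
  bounce: vy ← 0.59·2.638 = 1.557
Arc 6: start y=0.000, vy=1.557 → t=0.318, apex=0.124, x_land=117.532, impact vy=-1.557
  bounce: vy ← 0.59·1.557 = 0.918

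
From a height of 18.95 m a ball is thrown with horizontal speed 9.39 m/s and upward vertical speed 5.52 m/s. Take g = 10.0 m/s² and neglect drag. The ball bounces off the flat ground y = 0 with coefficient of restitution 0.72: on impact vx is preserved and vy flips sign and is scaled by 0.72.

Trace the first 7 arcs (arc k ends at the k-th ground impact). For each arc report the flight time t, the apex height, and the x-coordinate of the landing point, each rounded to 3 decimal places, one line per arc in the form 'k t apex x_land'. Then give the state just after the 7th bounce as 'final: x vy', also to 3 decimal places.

Arc 1: start y=18.950, vy=5.520 → t=2.576, apex=20.474, x_land=24.184, impact vy=-20.235
  bounce: vy ← 0.72·20.235 = 14.569
Arc 2: start y=0.000, vy=14.569 → t=2.914, apex=10.613, x_land=51.546, impact vy=-14.569
  bounce: vy ← 0.72·14.569 = 10.490
Arc 3: start y=0.000, vy=10.490 → t=2.098, apex=5.502, x_land=71.246, impact vy=-10.490
  bounce: vy ← 0.72·10.490 = 7.553
Arc 4: start y=0.000, vy=7.553 → t=1.511, apex=2.852, x_land=85.430, impact vy=-7.553
  bounce: vy ← 0.72·7.553 = 5.438
Arc 5: start y=0.000, vy=5.438 → t=1.088, apex=1.479, x_land=95.643, impact vy=-5.438
  bounce: vy ← 0.72·5.438 = 3.915
Arc 6: start y=0.000, vy=3.915 → t=0.783, apex=0.767, x_land=102.996, impact vy=-3.915
  bounce: vy ← 0.72·3.915 = 2.819
Arc 7: start y=0.000, vy=2.819 → t=0.564, apex=0.397, x_land=108.290, impact vy=-2.819
  bounce: vy ← 0.72·2.819 = 2.030

1 2.576 20.474 24.184
2 2.914 10.613 51.546
3 2.098 5.502 71.246
4 1.511 2.852 85.430
5 1.088 1.479 95.643
6 0.783 0.767 102.996
7 0.564 0.397 108.290
final: 108.290 2.030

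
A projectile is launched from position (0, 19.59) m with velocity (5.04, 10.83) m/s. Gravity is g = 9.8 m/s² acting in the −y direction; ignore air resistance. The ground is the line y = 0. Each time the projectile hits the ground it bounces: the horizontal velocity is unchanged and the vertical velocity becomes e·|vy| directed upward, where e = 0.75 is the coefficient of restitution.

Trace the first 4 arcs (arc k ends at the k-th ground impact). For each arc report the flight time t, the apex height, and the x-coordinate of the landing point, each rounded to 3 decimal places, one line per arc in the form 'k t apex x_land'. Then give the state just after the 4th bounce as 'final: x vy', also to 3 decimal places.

Arc 1: start y=19.590, vy=10.830 → t=3.390, apex=25.574, x_land=17.084, impact vy=-22.389
  bounce: vy ← 0.75·22.389 = 16.792
Arc 2: start y=0.000, vy=16.792 → t=3.427, apex=14.385, x_land=34.355, impact vy=-16.792
  bounce: vy ← 0.75·16.792 = 12.594
Arc 3: start y=0.000, vy=12.594 → t=2.570, apex=8.092, x_land=47.309, impact vy=-12.594
  bounce: vy ← 0.75·12.594 = 9.445
Arc 4: start y=0.000, vy=9.445 → t=1.928, apex=4.552, x_land=57.024, impact vy=-9.445
  bounce: vy ← 0.75·9.445 = 7.084

1 3.390 25.574 17.084
2 3.427 14.385 34.355
3 2.570 8.092 47.309
4 1.928 4.552 57.024
final: 57.024 7.084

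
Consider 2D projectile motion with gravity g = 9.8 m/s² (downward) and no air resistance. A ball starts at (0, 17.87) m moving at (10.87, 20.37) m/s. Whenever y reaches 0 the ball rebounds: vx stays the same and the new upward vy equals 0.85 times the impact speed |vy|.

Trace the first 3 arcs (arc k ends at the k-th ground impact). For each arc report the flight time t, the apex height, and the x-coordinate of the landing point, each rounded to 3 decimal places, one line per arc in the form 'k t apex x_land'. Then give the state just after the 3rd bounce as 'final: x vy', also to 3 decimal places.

Arc 1: start y=17.870, vy=20.370 → t=4.901, apex=39.040, x_land=53.276, impact vy=-27.662
  bounce: vy ← 0.85·27.662 = 23.513
Arc 2: start y=0.000, vy=23.513 → t=4.799, apex=28.207, x_land=105.436, impact vy=-23.513
  bounce: vy ← 0.85·23.513 = 19.986
Arc 3: start y=0.000, vy=19.986 → t=4.079, apex=20.379, x_land=149.772, impact vy=-19.986
  bounce: vy ← 0.85·19.986 = 16.988

1 4.901 39.040 53.276
2 4.799 28.207 105.436
3 4.079 20.379 149.772
final: 149.772 16.988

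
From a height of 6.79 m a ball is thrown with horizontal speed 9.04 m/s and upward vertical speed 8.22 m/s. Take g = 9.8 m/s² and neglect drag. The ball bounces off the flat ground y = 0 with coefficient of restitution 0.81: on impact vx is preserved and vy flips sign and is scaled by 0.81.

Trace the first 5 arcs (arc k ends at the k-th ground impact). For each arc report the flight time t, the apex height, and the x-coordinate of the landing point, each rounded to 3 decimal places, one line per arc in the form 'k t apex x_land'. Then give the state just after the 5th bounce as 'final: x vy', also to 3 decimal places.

1 2.284 10.237 20.649
2 2.342 6.717 41.817
3 1.897 4.407 58.963
4 1.536 2.891 72.852
5 1.244 1.897 84.101
final: 84.101 4.939

Arc 1: start y=6.790, vy=8.220 → t=2.284, apex=10.237, x_land=20.649, impact vy=-14.165
  bounce: vy ← 0.81·14.165 = 11.474
Arc 2: start y=0.000, vy=11.474 → t=2.342, apex=6.717, x_land=41.817, impact vy=-11.474
  bounce: vy ← 0.81·11.474 = 9.294
Arc 3: start y=0.000, vy=9.294 → t=1.897, apex=4.407, x_land=58.963, impact vy=-9.294
  bounce: vy ← 0.81·9.294 = 7.528
Arc 4: start y=0.000, vy=7.528 → t=1.536, apex=2.891, x_land=72.852, impact vy=-7.528
  bounce: vy ← 0.81·7.528 = 6.098
Arc 5: start y=0.000, vy=6.098 → t=1.244, apex=1.897, x_land=84.101, impact vy=-6.098
  bounce: vy ← 0.81·6.098 = 4.939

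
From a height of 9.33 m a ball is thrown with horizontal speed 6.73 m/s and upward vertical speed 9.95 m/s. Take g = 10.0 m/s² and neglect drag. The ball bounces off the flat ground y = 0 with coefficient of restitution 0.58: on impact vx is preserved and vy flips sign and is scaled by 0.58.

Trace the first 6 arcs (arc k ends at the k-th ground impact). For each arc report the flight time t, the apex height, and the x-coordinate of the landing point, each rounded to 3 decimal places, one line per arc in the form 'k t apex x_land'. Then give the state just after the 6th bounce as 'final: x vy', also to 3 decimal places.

1 2.685 14.280 18.070
2 1.960 4.804 31.263
3 1.137 1.616 38.915
4 0.659 0.544 43.354
5 0.382 0.183 45.928
6 0.222 0.062 47.421
final: 47.421 0.643

Arc 1: start y=9.330, vy=9.950 → t=2.685, apex=14.280, x_land=18.070, impact vy=-16.900
  bounce: vy ← 0.58·16.900 = 9.802
Arc 2: start y=0.000, vy=9.802 → t=1.960, apex=4.804, x_land=31.263, impact vy=-9.802
  bounce: vy ← 0.58·9.802 = 5.685
Arc 3: start y=0.000, vy=5.685 → t=1.137, apex=1.616, x_land=38.915, impact vy=-5.685
  bounce: vy ← 0.58·5.685 = 3.297
Arc 4: start y=0.000, vy=3.297 → t=0.659, apex=0.544, x_land=43.354, impact vy=-3.297
  bounce: vy ← 0.58·3.297 = 1.912
Arc 5: start y=0.000, vy=1.912 → t=0.382, apex=0.183, x_land=45.928, impact vy=-1.912
  bounce: vy ← 0.58·1.912 = 1.109
Arc 6: start y=0.000, vy=1.109 → t=0.222, apex=0.062, x_land=47.421, impact vy=-1.109
  bounce: vy ← 0.58·1.109 = 0.643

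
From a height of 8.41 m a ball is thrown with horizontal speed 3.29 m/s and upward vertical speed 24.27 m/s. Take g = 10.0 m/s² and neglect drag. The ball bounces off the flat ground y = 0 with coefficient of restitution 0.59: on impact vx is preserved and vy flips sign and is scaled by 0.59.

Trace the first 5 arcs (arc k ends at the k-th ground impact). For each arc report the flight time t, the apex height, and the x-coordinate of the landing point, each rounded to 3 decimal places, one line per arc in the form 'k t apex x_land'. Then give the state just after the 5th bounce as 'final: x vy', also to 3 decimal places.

1 5.179 37.862 17.038
2 3.247 13.180 27.721
3 1.916 4.588 34.024
4 1.130 1.597 37.743
5 0.667 0.556 39.937
final: 39.937 1.967

Arc 1: start y=8.410, vy=24.270 → t=5.179, apex=37.862, x_land=17.038, impact vy=-27.518
  bounce: vy ← 0.59·27.518 = 16.236
Arc 2: start y=0.000, vy=16.236 → t=3.247, apex=13.180, x_land=27.721, impact vy=-16.236
  bounce: vy ← 0.59·16.236 = 9.579
Arc 3: start y=0.000, vy=9.579 → t=1.916, apex=4.588, x_land=34.024, impact vy=-9.579
  bounce: vy ← 0.59·9.579 = 5.652
Arc 4: start y=0.000, vy=5.652 → t=1.130, apex=1.597, x_land=37.743, impact vy=-5.652
  bounce: vy ← 0.59·5.652 = 3.334
Arc 5: start y=0.000, vy=3.334 → t=0.667, apex=0.556, x_land=39.937, impact vy=-3.334
  bounce: vy ← 0.59·3.334 = 1.967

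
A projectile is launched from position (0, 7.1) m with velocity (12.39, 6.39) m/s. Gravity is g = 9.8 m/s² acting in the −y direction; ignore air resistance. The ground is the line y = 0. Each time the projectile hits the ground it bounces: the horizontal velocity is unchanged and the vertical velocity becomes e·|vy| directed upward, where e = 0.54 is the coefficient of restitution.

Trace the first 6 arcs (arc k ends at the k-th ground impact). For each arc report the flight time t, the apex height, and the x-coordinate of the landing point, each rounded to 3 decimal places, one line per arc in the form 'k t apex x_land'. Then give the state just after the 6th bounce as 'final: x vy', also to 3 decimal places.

1 2.021 9.183 25.041
2 1.479 2.678 43.359
3 0.798 0.781 53.251
4 0.431 0.228 58.593
5 0.233 0.066 61.478
6 0.126 0.019 63.035
final: 63.035 0.333

Arc 1: start y=7.100, vy=6.390 → t=2.021, apex=9.183, x_land=25.041, impact vy=-13.416
  bounce: vy ← 0.54·13.416 = 7.245
Arc 2: start y=0.000, vy=7.245 → t=1.479, apex=2.678, x_land=43.359, impact vy=-7.245
  bounce: vy ← 0.54·7.245 = 3.912
Arc 3: start y=0.000, vy=3.912 → t=0.798, apex=0.781, x_land=53.251, impact vy=-3.912
  bounce: vy ← 0.54·3.912 = 2.113
Arc 4: start y=0.000, vy=2.113 → t=0.431, apex=0.228, x_land=58.593, impact vy=-2.113
  bounce: vy ← 0.54·2.113 = 1.141
Arc 5: start y=0.000, vy=1.141 → t=0.233, apex=0.066, x_land=61.478, impact vy=-1.141
  bounce: vy ← 0.54·1.141 = 0.616
Arc 6: start y=0.000, vy=0.616 → t=0.126, apex=0.019, x_land=63.035, impact vy=-0.616
  bounce: vy ← 0.54·0.616 = 0.333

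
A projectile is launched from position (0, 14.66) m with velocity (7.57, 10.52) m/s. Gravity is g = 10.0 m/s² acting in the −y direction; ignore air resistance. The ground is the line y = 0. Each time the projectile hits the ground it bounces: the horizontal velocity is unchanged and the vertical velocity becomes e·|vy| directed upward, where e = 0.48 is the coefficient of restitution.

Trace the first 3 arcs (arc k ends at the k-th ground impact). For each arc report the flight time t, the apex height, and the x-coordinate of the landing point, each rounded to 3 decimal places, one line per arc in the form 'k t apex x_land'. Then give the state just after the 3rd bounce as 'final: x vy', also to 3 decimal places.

Arc 1: start y=14.660, vy=10.520 → t=3.062, apex=20.194, x_land=23.177, impact vy=-20.097
  bounce: vy ← 0.48·20.097 = 9.646
Arc 2: start y=0.000, vy=9.646 → t=1.929, apex=4.653, x_land=37.781, impact vy=-9.646
  bounce: vy ← 0.48·9.646 = 4.630
Arc 3: start y=0.000, vy=4.630 → t=0.926, apex=1.072, x_land=44.791, impact vy=-4.630
  bounce: vy ← 0.48·4.630 = 2.223

1 3.062 20.194 23.177
2 1.929 4.653 37.781
3 0.926 1.072 44.791
final: 44.791 2.223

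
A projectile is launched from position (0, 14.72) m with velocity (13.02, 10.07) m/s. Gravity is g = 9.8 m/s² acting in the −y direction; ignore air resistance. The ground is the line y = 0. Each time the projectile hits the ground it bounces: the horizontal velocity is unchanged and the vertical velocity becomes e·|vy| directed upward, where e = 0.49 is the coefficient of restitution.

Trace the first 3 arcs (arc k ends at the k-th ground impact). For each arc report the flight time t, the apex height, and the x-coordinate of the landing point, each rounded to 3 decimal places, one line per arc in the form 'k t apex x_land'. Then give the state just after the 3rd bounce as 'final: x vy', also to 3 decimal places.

1 3.042 19.894 39.613
2 1.975 4.776 65.323
3 0.968 1.147 77.921
final: 77.921 2.323

Arc 1: start y=14.720, vy=10.070 → t=3.042, apex=19.894, x_land=39.613, impact vy=-19.746
  bounce: vy ← 0.49·19.746 = 9.676
Arc 2: start y=0.000, vy=9.676 → t=1.975, apex=4.776, x_land=65.323, impact vy=-9.676
  bounce: vy ← 0.49·9.676 = 4.741
Arc 3: start y=0.000, vy=4.741 → t=0.968, apex=1.147, x_land=77.921, impact vy=-4.741
  bounce: vy ← 0.49·4.741 = 2.323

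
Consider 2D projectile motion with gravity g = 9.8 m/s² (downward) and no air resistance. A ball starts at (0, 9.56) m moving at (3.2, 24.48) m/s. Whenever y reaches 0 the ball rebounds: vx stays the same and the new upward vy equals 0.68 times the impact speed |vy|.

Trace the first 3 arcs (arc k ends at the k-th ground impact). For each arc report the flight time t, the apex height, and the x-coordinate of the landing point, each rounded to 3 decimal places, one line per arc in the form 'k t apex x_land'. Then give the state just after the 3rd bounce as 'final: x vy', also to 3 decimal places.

Arc 1: start y=9.560, vy=24.480 → t=5.360, apex=40.135, x_land=17.152, impact vy=-28.047
  bounce: vy ← 0.68·28.047 = 19.072
Arc 2: start y=0.000, vy=19.072 → t=3.892, apex=18.558, x_land=29.607, impact vy=-19.072
  bounce: vy ← 0.68·19.072 = 12.969
Arc 3: start y=0.000, vy=12.969 → t=2.647, apex=8.581, x_land=38.077, impact vy=-12.969
  bounce: vy ← 0.68·12.969 = 8.819

1 5.360 40.135 17.152
2 3.892 18.558 29.607
3 2.647 8.581 38.077
final: 38.077 8.819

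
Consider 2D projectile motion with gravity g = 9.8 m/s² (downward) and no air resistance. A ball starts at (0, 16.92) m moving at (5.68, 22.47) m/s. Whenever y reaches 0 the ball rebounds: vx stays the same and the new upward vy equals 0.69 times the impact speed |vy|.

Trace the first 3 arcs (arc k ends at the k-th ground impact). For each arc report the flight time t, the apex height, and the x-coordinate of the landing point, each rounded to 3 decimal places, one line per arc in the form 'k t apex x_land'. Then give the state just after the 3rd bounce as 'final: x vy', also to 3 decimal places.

1 5.244 42.680 29.787
2 4.073 20.320 52.920
3 2.810 9.674 68.883
final: 68.883 9.501

Arc 1: start y=16.920, vy=22.470 → t=5.244, apex=42.680, x_land=29.787, impact vy=-28.923
  bounce: vy ← 0.69·28.923 = 19.957
Arc 2: start y=0.000, vy=19.957 → t=4.073, apex=20.320, x_land=52.920, impact vy=-19.957
  bounce: vy ← 0.69·19.957 = 13.770
Arc 3: start y=0.000, vy=13.770 → t=2.810, apex=9.674, x_land=68.883, impact vy=-13.770
  bounce: vy ← 0.69·13.770 = 9.501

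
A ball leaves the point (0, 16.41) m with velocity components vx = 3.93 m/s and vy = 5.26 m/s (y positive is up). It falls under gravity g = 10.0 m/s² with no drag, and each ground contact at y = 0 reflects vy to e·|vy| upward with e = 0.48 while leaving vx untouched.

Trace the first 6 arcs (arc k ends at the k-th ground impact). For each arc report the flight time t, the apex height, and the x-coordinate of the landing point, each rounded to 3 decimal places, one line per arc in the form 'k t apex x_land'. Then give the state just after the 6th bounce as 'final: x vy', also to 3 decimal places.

Arc 1: start y=16.410, vy=5.260 → t=2.412, apex=17.793, x_land=9.481, impact vy=-18.864
  bounce: vy ← 0.48·18.864 = 9.055
Arc 2: start y=0.000, vy=9.055 → t=1.811, apex=4.100, x_land=16.598, impact vy=-9.055
  bounce: vy ← 0.48·9.055 = 4.346
Arc 3: start y=0.000, vy=4.346 → t=0.869, apex=0.945, x_land=20.014, impact vy=-4.346
  bounce: vy ← 0.48·4.346 = 2.086
Arc 4: start y=0.000, vy=2.086 → t=0.417, apex=0.218, x_land=21.654, impact vy=-2.086
  bounce: vy ← 0.48·2.086 = 1.001
Arc 5: start y=0.000, vy=1.001 → t=0.200, apex=0.050, x_land=22.441, impact vy=-1.001
  bounce: vy ← 0.48·1.001 = 0.481
Arc 6: start y=0.000, vy=0.481 → t=0.096, apex=0.012, x_land=22.819, impact vy=-0.481
  bounce: vy ← 0.48·0.481 = 0.231

1 2.412 17.793 9.481
2 1.811 4.100 16.598
3 0.869 0.945 20.014
4 0.417 0.218 21.654
5 0.200 0.050 22.441
6 0.096 0.012 22.819
final: 22.819 0.231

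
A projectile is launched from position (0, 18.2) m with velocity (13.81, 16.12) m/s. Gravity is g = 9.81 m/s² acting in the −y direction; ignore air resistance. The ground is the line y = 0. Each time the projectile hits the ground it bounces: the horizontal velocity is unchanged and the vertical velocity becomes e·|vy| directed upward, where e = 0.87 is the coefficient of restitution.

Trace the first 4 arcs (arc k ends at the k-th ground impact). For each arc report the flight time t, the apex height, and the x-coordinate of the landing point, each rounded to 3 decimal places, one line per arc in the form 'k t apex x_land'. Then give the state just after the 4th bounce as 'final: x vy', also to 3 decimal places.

Arc 1: start y=18.200, vy=16.120 → t=4.175, apex=31.444, x_land=57.659, impact vy=-24.838
  bounce: vy ← 0.87·24.838 = 21.609
Arc 2: start y=0.000, vy=21.609 → t=4.406, apex=23.800, x_land=118.500, impact vy=-21.609
  bounce: vy ← 0.87·21.609 = 18.800
Arc 3: start y=0.000, vy=18.800 → t=3.833, apex=18.014, x_land=171.431, impact vy=-18.800
  bounce: vy ← 0.87·18.800 = 16.356
Arc 4: start y=0.000, vy=16.356 → t=3.335, apex=13.635, x_land=217.482, impact vy=-16.356
  bounce: vy ← 0.87·16.356 = 14.230

1 4.175 31.444 57.659
2 4.406 23.800 118.500
3 3.833 18.014 171.431
4 3.335 13.635 217.482
final: 217.482 14.230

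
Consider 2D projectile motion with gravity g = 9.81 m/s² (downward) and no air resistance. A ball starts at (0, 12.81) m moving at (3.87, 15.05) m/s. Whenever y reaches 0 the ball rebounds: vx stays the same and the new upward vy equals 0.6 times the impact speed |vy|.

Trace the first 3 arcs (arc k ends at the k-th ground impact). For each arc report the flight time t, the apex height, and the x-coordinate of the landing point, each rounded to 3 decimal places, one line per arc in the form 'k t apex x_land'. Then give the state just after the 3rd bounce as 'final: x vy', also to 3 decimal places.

1 3.762 24.354 14.561
2 2.674 8.768 24.909
3 1.604 3.156 31.118
final: 31.118 4.722

Arc 1: start y=12.810, vy=15.050 → t=3.762, apex=24.354, x_land=14.561, impact vy=-21.859
  bounce: vy ← 0.6·21.859 = 13.116
Arc 2: start y=0.000, vy=13.116 → t=2.674, apex=8.768, x_land=24.909, impact vy=-13.116
  bounce: vy ← 0.6·13.116 = 7.869
Arc 3: start y=0.000, vy=7.869 → t=1.604, apex=3.156, x_land=31.118, impact vy=-7.869
  bounce: vy ← 0.6·7.869 = 4.722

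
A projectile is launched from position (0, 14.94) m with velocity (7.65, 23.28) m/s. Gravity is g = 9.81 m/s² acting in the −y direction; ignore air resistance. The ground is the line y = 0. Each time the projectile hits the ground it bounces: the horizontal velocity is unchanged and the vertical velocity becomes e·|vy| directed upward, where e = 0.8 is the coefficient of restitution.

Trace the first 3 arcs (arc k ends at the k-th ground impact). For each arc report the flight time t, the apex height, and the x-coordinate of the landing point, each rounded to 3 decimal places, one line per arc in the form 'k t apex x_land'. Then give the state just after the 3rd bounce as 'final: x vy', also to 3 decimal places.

Arc 1: start y=14.940, vy=23.280 → t=5.319, apex=42.563, x_land=40.689, impact vy=-28.898
  bounce: vy ← 0.8·28.898 = 23.118
Arc 2: start y=0.000, vy=23.118 → t=4.713, apex=27.240, x_land=76.745, impact vy=-23.118
  bounce: vy ← 0.8·23.118 = 18.495
Arc 3: start y=0.000, vy=18.495 → t=3.771, apex=17.434, x_land=105.590, impact vy=-18.495
  bounce: vy ← 0.8·18.495 = 14.796

1 5.319 42.563 40.689
2 4.713 27.240 76.745
3 3.771 17.434 105.590
final: 105.590 14.796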